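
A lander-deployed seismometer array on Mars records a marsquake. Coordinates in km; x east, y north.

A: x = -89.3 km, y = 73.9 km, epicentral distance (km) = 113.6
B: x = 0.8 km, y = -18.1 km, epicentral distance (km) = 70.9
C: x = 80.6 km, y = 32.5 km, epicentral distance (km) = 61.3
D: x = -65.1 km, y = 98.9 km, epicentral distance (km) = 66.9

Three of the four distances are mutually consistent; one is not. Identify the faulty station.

Solve using three stations at a time. Using A, B, C (subtract circle equations pairwise → linear system) gives (x, y) ≈ (21.7, 49.7).
Distances from that point to each station vs reported:
  A: calculated 113.6 vs reported 113.6 → residual 0.0 km
  B: calculated 70.9 vs reported 70.9 → residual 0.0 km
  C: calculated 61.3 vs reported 61.3 → residual 0.0 km
  D: calculated 99.8 vs reported 66.9 → residual 32.9 km
A, B, C are mutually consistent (residuals ≈ 0); D is off by 32.9 km.

D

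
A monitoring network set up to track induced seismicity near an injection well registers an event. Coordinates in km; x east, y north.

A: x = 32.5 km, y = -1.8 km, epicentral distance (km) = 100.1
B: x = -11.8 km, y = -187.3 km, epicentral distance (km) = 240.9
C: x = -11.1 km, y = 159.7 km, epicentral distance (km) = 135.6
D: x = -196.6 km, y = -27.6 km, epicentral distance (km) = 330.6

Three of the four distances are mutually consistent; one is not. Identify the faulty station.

C

Solve using three stations at a time. Using A, B, D (subtract circle equations pairwise → linear system) gives (x, y) ≈ (132.3, 5.7).
Distances from that point to each station vs reported:
  A: calculated 100.1 vs reported 100.1 → residual 0.0 km
  B: calculated 240.9 vs reported 240.9 → residual 0.0 km
  C: calculated 210.4 vs reported 135.6 → residual 74.8 km
  D: calculated 330.6 vs reported 330.6 → residual 0.0 km
A, B, D are mutually consistent (residuals ≈ 0); C is off by 74.8 km.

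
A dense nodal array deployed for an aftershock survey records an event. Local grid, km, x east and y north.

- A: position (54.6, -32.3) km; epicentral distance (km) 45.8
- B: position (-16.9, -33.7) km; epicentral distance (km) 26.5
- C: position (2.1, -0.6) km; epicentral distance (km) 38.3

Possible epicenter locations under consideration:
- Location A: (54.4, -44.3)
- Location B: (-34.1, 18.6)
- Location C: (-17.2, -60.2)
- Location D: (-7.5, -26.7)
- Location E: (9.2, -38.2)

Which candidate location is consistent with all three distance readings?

For each candidate, compare |candidate − station| to the reported distance:
Location A: residuals A 33.8, B 45.6, C 29.9 → max 45.6 km
Location B: residuals A 56.5, B 28.6, C 2.7 → max 56.5 km
Location C: residuals A 31.2, B 0.0, C 24.3 → max 31.2 km
Location D: residuals A 16.6, B 14.8, C 10.5 → max 16.6 km
Location E: residuals A 0.0, B 0.0, C 0.0 → max 0.0 km
Only Location E has all residuals ≈ 0.

Location E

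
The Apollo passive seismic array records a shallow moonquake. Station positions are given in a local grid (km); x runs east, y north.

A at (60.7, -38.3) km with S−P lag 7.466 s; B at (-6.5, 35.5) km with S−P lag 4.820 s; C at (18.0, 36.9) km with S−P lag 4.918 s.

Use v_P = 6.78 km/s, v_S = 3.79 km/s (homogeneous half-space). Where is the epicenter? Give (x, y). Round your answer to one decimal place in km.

Distance from S−P lag: d = Δt · v_P v_S / (v_P − v_S) = Δt · (6.78·3.79)/(6.78−3.79) ≈ 8.5940·Δt.
So d_A = 64.16, d_B = 41.42, d_C = 42.27 km.
Circle about each station: (x − 60.7)² + (y + 38.3)² = 64.16²; (x + 6.5)² + (y − 35.5)² = 41.42²; (x − 18.0)² + (y − 36.9)² = 42.27².
Subtracting the A equation from the B and C equations removes the quadratic terms:
-134.4 x + 147.6 y = -1447.99
-85.4 x + 150.4 y = -1136.02
Solving the 2×2 system: x ≈ 6.6, y ≈ -3.8 km.
Check against A (with the unrounded x, y): √((x − 60.7)²+(y + 38.3)²) = 64.17 ≈ 64.16 km. ✓

x ≈ 6.6 km, y ≈ -3.8 km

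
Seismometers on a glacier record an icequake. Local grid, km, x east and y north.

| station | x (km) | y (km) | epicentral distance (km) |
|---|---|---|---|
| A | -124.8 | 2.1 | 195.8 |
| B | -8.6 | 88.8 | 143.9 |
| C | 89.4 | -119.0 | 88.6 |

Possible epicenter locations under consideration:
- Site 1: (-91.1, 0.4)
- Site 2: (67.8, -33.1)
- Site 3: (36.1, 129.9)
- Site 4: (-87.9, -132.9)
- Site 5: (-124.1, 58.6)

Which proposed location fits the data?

Site 2

For each candidate, compare |candidate − station| to the reported distance:
Site 1: residuals A 162.1, B 23.0, C 127.8 → max 162.1 km
Site 2: residuals A 0.0, B 0.0, C 0.0 → max 0.0 km
Site 3: residuals A 9.7, B 83.2, C 165.9 → max 165.9 km
Site 4: residuals A 55.8, B 91.6, C 89.2 → max 91.6 km
Site 5: residuals A 139.3, B 24.5, C 189.1 → max 189.1 km
Only Site 2 has all residuals ≈ 0.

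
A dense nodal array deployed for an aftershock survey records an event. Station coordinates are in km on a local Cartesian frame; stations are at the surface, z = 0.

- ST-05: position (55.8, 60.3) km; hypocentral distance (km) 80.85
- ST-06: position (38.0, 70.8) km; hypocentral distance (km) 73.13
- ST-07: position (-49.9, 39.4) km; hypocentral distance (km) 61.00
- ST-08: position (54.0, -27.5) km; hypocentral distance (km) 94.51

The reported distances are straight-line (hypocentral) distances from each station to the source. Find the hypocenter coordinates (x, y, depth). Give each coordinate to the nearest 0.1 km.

Each station gives a sphere (x−x_i)² + (y−y_i)² + z² = d_i² (stations at z=0).
Subtracting the ST-05 sphere from ST-06 and ST-07: z² cancels, leaving linear equations in x and y:
-35.6 x + 21.0 y = 895.64
-211.4 x − 41.8 y = 108.36
Solving: x ≈ -6.700, y ≈ 31.291 km (keep extra digits for the depth step; rounded: -6.7, 31.3).
Then from the ST-05 sphere: z² = 80.85² − (x − 55.8)² − (y − 60.3)² with x = -6.700, y = 31.291, so z ≈ 42.296 ≈ 42.3 km.

x ≈ -6.7 km, y ≈ 31.3 km, depth ≈ 42.3 km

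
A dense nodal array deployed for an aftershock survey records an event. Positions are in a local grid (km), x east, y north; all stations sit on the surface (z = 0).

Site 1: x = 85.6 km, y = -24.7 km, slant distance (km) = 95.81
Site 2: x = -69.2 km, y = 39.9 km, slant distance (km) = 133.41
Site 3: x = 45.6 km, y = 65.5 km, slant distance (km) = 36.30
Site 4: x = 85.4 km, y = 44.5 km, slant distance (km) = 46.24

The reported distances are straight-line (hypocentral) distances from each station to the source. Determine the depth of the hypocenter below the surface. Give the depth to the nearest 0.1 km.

depth ≈ 33.7 km

Each station gives a sphere (x−x_i)² + (y−y_i)² + z² = d_i² (stations at z=0).
Subtracting the Site 1 sphere from Site 2 and Site 3: z² cancels, leaving linear equations in x and y:
-309.6 x + 129.2 y = -10175.47
-80.0 x + 180.4 y = 6294.03
Solving: x ≈ 58.196, y ≈ 60.697 km (keep extra digits for the depth step; rounded: 58.2, 60.7).
Then from the Site 1 sphere: z² = 95.81² − (x − 85.6)² − (y + 24.7)² with x = 58.196, y = 60.697, so z ≈ 33.704 ≈ 33.7 km.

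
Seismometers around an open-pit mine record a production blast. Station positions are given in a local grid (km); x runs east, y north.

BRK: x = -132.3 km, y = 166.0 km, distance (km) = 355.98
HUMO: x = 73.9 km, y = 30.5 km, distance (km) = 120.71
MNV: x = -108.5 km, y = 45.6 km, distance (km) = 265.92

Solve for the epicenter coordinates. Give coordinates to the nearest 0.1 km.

Circle about each station: (x + 132.3)² + (y − 166.0)² = 355.98²; (x − 73.9)² + (y − 30.5)² = 120.71²; (x + 108.5)² + (y − 45.6)² = 265.92².
Subtracting the BRK equation from the HUMO and MNV equations removes the quadratic terms:
412.4 x − 271.0 y = 73483.03
47.6 x − 240.8 y = 24800.63
Solving the 2×2 system: x ≈ 127.0, y ≈ -77.9 km.

x ≈ 127.0 km, y ≈ -77.9 km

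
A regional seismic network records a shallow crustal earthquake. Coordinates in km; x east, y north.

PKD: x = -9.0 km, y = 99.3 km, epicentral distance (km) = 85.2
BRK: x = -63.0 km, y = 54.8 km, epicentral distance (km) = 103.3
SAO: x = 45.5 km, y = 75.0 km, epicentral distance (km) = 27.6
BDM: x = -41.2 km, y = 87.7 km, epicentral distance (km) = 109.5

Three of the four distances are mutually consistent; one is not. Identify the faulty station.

BRK

Solve using three stations at a time. Using PKD, SAO, BDM (subtract circle equations pairwise → linear system) gives (x, y) ≈ (62.8, 53.4).
Distances from that point to each station vs reported:
  PKD: calculated 85.2 vs reported 85.2 → residual 0.0 km
  BRK: calculated 125.8 vs reported 103.3 → residual 22.5 km
  SAO: calculated 27.7 vs reported 27.6 → residual 0.1 km
  BDM: calculated 109.5 vs reported 109.5 → residual 0.0 km
PKD, SAO, BDM are mutually consistent (residuals ≈ 0); BRK is off by 22.5 km.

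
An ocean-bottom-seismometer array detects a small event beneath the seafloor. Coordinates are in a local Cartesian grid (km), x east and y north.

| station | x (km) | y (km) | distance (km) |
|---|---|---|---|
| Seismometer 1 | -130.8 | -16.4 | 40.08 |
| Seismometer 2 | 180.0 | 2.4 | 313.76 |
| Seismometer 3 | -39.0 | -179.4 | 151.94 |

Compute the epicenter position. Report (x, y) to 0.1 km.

Circle about each station: (x + 130.8)² + (y + 16.4)² = 40.08²; (x − 180.0)² + (y − 2.4)² = 313.76²; (x + 39.0)² + (y + 179.4)² = 151.94².
Subtracting the Seismometer 1 equation from the Seismometer 2 and Seismometer 3 equations removes the quadratic terms:
621.6 x + 37.6 y = -81810.77
183.6 x − 326.0 y = -5151.60
Solving the 2×2 system: x ≈ -128.2, y ≈ -56.4 km.

(-128.2, -56.4)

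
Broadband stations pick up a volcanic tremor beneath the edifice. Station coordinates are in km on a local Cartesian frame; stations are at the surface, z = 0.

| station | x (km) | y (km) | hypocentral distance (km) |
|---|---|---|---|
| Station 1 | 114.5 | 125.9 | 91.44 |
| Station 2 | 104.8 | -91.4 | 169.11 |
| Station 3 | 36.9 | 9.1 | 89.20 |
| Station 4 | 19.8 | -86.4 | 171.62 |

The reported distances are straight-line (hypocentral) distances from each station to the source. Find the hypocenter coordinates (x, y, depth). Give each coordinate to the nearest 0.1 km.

x ≈ 76.4 km, y ≈ 65.3 km, depth ≈ 56.9 km

Each station gives a sphere (x−x_i)² + (y−y_i)² + z² = d_i² (stations at z=0).
Subtracting the Station 1 sphere from Station 2 and Station 3: z² cancels, leaving linear equations in x and y:
-19.4 x − 434.6 y = -29860.98
-155.2 x − 233.6 y = -27112.01
Solving: x ≈ 76.407, y ≈ 65.298 km (keep extra digits for the depth step; rounded: 76.4, 65.3).
Then from the Station 1 sphere: z² = 91.44² − (x − 114.5)² − (y − 125.9)² with x = 76.407, y = 65.298, so z ≈ 56.900 ≈ 56.9 km.
Check against Station 4 (with the unrounded solution): distance 171.62 ≈ 171.62 km. ✓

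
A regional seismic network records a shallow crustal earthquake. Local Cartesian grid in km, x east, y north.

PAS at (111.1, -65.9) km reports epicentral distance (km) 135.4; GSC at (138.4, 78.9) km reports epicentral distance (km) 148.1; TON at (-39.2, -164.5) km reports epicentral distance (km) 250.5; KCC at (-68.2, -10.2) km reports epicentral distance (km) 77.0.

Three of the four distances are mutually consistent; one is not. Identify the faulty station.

TON

Solve using three stations at a time. Using PAS, GSC, KCC (subtract circle equations pairwise → linear system) gives (x, y) ≈ (3.9, 16.8).
Distances from that point to each station vs reported:
  PAS: calculated 135.4 vs reported 135.4 → residual 0.0 km
  GSC: calculated 148.1 vs reported 148.1 → residual 0.0 km
  TON: calculated 186.4 vs reported 250.5 → residual 64.1 km
  KCC: calculated 77.0 vs reported 77.0 → residual 0.0 km
PAS, GSC, KCC are mutually consistent (residuals ≈ 0); TON is off by 64.1 km.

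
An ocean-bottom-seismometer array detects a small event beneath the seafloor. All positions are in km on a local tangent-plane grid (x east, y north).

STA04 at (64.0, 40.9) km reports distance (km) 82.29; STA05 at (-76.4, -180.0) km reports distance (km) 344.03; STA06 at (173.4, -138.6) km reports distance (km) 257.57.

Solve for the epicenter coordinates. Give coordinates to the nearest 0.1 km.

x ≈ 107.9 km, y ≈ 110.5 km

Circle about each station: (x − 64.0)² + (y − 40.9)² = 82.29²; (x + 76.4)² + (y + 180.0)² = 344.03²; (x − 173.4)² + (y + 138.6)² = 257.57².
Subtracting the STA04 equation from the STA05 and STA06 equations removes the quadratic terms:
-280.8 x − 441.8 y = -79116.85
218.8 x − 359.0 y = -16061.95
Solving the 2×2 system: x ≈ 107.9, y ≈ 110.5 km.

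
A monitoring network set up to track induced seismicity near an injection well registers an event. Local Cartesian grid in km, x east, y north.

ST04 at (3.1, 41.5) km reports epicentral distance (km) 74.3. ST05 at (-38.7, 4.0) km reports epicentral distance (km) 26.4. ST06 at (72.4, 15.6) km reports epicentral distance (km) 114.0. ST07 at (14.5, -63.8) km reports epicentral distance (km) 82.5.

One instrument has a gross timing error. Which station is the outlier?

Solve using three stations at a time. Using ST04, ST05, ST06 (subtract circle equations pairwise → linear system) gives (x, y) ≈ (-35.2, -22.2).
Distances from that point to each station vs reported:
  ST04: calculated 74.3 vs reported 74.3 → residual 0.0 km
  ST05: calculated 26.5 vs reported 26.4 → residual 0.1 km
  ST06: calculated 114.0 vs reported 114.0 → residual 0.0 km
  ST07: calculated 64.8 vs reported 82.5 → residual 17.7 km
ST04, ST05, ST06 are mutually consistent (residuals ≈ 0); ST07 is off by 17.7 km.

ST07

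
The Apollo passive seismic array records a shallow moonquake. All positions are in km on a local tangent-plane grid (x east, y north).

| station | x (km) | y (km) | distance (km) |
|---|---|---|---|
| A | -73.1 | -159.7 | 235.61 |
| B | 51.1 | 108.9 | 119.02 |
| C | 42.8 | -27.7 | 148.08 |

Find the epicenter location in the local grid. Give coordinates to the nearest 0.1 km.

x ≈ -63.2 km, y ≈ 75.7 km

Circle about each station: (x + 73.1)² + (y + 159.7)² = 235.61²; (x − 51.1)² + (y − 108.9)² = 119.02²; (x − 42.8)² + (y + 27.7)² = 148.08².
Subtracting the A equation from the B and C equations removes the quadratic terms:
248.4 x + 537.2 y = 24969.03
231.8 x + 264.0 y = 5335.82
Solving the 2×2 system: x ≈ -63.2, y ≈ 75.7 km.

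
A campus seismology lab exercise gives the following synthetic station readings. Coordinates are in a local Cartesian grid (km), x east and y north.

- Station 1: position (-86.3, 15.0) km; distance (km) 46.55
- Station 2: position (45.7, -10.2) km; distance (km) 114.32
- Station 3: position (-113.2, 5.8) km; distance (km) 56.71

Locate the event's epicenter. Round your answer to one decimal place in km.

-67.3 km east, -27.5 km north

Circle about each station: (x + 86.3)² + (y − 15.0)² = 46.55²; (x − 45.7)² + (y + 10.2)² = 114.32²; (x + 113.2)² + (y − 5.8)² = 56.71².
Subtracting pairs of circle equations eliminates x²+y² and gives linear equations (the radical axes):
264.0 x − 50.4 y = -16382.32
-53.8 x − 18.4 y = 4126.07
Solving the 2×2 system: x ≈ -67.3, y ≈ -27.5 km.
Check against Station 1 (with the unrounded x, y): √((x + 86.3)²+(y − 15.0)²) = 46.53 ≈ 46.55 km. ✓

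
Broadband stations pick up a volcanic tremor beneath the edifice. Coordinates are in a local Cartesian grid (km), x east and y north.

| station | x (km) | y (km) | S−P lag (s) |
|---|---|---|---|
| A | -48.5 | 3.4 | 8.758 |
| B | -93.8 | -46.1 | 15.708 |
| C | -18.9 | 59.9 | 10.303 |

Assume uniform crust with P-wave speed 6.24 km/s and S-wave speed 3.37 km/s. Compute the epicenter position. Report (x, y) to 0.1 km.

Distance from S−P lag: d = Δt · v_P v_S / (v_P − v_S) = Δt · (6.24·3.37)/(6.24−3.37) ≈ 7.3271·Δt.
So d_A = 64.17, d_B = 115.09, d_C = 75.49 km.
Circle about each station: (x + 48.5)² + (y − 3.4)² = 64.17²; (x + 93.8)² + (y + 46.1)² = 115.09²; (x + 18.9)² + (y − 59.9)² = 75.49².
Subtracting the A equation from the B and C equations removes the quadratic terms:
-90.6 x − 99.0 y = -568.08
59.2 x + 113.0 y = 0.46
Solving the 2×2 system: x ≈ 14.7, y ≈ -7.7 km.

x ≈ 14.7 km, y ≈ -7.7 km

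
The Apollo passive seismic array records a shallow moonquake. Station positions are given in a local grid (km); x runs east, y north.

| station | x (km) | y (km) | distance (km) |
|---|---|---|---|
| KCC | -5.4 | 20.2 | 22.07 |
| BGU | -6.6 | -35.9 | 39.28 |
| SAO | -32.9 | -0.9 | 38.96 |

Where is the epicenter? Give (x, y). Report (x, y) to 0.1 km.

Circle about each station: (x + 5.4)² + (y − 20.2)² = 22.07²; (x + 6.6)² + (y + 35.9)² = 39.28²; (x + 32.9)² + (y + 0.9)² = 38.96².
Subtracting pairs of circle equations eliminates x²+y² and gives linear equations (the radical axes):
-2.4 x − 112.2 y = -160.66
-55.0 x − 42.2 y = -384.78
Solving the 2×2 system: x ≈ 6.0, y ≈ 1.3 km.

(6.0, 1.3)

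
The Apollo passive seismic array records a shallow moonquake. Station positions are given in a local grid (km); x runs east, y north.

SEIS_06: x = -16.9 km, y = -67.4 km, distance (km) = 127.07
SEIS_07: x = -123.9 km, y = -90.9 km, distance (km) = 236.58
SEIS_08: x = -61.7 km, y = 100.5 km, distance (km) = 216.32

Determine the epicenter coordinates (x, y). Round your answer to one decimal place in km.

Circle about each station: (x + 16.9)² + (y + 67.4)² = 127.07²; (x + 123.9)² + (y + 90.9)² = 236.58²; (x + 61.7)² + (y − 100.5)² = 216.32².
Subtracting the SEIS_06 equation from the SEIS_07 and SEIS_08 equations removes the quadratic terms:
-214.0 x − 47.0 y = -21037.66
-89.6 x + 335.8 y = -21568.79
Solving the 2×2 system: x ≈ 106.2, y ≈ -35.9 km.

x ≈ 106.2 km, y ≈ -35.9 km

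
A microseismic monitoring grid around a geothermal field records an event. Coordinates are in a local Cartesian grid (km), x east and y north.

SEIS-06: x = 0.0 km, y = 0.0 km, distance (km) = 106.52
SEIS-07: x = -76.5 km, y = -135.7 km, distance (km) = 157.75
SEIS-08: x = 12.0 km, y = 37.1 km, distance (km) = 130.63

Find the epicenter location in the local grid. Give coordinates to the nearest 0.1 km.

Circle about each station: x² + y² = 106.52²; (x + 76.5)² + (y + 135.7)² = 157.75²; (x − 12.0)² + (y − 37.1)² = 130.63².
Subtracting pairs of circle equations eliminates x²+y² and gives linear equations (the radical axes):
-153.0 x − 271.4 y = 10728.19
24.0 x + 74.2 y = -4197.28
Solving the 2×2 system: x ≈ 70.9, y ≈ -79.5 km.

70.9 km east, -79.5 km north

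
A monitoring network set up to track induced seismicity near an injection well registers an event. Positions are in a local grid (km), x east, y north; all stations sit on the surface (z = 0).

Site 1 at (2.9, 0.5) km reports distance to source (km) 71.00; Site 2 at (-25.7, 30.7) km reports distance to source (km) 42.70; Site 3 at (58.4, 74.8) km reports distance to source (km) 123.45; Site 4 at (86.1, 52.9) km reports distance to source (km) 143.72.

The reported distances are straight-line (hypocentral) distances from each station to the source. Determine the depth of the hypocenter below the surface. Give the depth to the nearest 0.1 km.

z ≈ 33.8 km

Each station gives a sphere (x−x_i)² + (y−y_i)² + z² = d_i² (stations at z=0).
Subtracting the Site 1 sphere from Site 2 and Site 3: z² cancels, leaving linear equations in x and y:
-57.2 x + 60.4 y = 4812.03
111.0 x + 148.6 y = -1201.96
Solving: x ≈ -51.805, y ≈ 30.609 km (keep extra digits for the depth step; rounded: -51.8, 30.6).
Then from the Site 1 sphere: z² = 71.00² − (x − 2.9)² − (y − 0.5)² with x = -51.805, y = 30.609, so z ≈ 33.791 ≈ 33.8 km.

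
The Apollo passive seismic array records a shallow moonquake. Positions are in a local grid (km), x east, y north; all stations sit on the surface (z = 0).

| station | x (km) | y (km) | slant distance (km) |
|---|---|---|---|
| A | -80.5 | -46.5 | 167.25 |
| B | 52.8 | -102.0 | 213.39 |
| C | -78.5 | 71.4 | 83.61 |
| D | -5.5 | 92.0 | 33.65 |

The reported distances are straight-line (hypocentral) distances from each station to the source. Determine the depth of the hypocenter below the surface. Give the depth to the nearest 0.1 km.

z ≈ 32.6 km

Each station gives a sphere (x−x_i)² + (y−y_i)² + z² = d_i² (stations at z=0).
Subtracting the A sphere from B and C: z² cancels, leaving linear equations in x and y:
266.6 x − 111.0 y = -13013.39
4.0 x + 235.8 y = 23599.64
Solving: x ≈ -7.092, y ≈ 100.204 km (keep extra digits for the depth step; rounded: -7.1, 100.2).
Then from the A sphere: z² = 167.25² − (x + 80.5)² − (y + 46.5)² with x = -7.092, y = 100.204, so z ≈ 32.585 ≈ 32.6 km.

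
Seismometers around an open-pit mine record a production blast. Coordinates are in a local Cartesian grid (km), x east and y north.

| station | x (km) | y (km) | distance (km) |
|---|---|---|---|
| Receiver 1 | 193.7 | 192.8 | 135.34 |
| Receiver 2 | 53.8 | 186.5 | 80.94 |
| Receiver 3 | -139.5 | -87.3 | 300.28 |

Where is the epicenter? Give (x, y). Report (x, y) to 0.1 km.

x ≈ 85.2 km, y ≈ 111.9 km

Circle about each station: (x − 193.7)² + (y − 192.8)² = 135.34²; (x − 53.8)² + (y − 186.5)² = 80.94²; (x + 139.5)² + (y + 87.3)² = 300.28².
Subtracting the Receiver 1 equation from the Receiver 2 and Receiver 3 equations removes the quadratic terms:
-279.8 x − 12.6 y = -25249.21
-666.4 x − 560.2 y = -119461.15
Solving the 2×2 system: x ≈ 85.2, y ≈ 111.9 km.
Check against Receiver 1 (with the unrounded x, y): √((x − 193.7)²+(y − 192.8)²) = 135.34 ≈ 135.34 km. ✓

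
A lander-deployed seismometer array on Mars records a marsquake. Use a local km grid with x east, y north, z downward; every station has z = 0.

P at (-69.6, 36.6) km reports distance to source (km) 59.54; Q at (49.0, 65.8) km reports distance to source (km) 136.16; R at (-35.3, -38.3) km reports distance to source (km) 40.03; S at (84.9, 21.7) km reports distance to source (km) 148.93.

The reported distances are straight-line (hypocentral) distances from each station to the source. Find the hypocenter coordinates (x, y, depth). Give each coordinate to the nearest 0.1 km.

x ≈ -57.0 km, y ≈ -15.9 km, depth ≈ 25.1 km

Each station gives a sphere (x−x_i)² + (y−y_i)² + z² = d_i² (stations at z=0).
Subtracting the P sphere from Q and R: z² cancels, leaving linear equations in x and y:
237.2 x + 58.4 y = -14447.61
68.6 x − 149.8 y = -1528.13
Solving: x ≈ -56.995, y ≈ -15.899 km (keep extra digits for the depth step; rounded: -57.0, -15.9).
Then from the P sphere: z² = 59.54² − (x + 69.6)² − (y − 36.6)² with x = -56.995, y = -15.899, so z ≈ 25.099 ≈ 25.1 km.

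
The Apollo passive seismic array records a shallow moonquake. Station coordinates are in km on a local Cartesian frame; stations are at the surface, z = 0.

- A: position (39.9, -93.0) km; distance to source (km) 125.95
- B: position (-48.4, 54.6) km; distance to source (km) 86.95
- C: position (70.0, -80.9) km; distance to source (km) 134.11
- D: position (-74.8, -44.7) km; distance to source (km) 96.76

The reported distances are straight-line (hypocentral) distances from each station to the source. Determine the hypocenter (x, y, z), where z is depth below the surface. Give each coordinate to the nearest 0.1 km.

Each station gives a sphere (x−x_i)² + (y−y_i)² + z² = d_i² (stations at z=0).
Subtracting the A sphere from B and C: z² cancels, leaving linear equations in x and y:
-176.6 x + 295.2 y = 3385.81
60.2 x + 24.2 y = -918.29
Solving: x ≈ -16.014, y ≈ 1.890 km (keep extra digits for the depth step; rounded: -16.0, 1.9).
Then from the A sphere: z² = 125.95² − (x − 39.9)² − (y + 93.0)² with x = -16.014, y = 1.890, so z ≈ 61.098 ≈ 61.1 km.

x ≈ -16.0 km, y ≈ 1.9 km, depth ≈ 61.1 km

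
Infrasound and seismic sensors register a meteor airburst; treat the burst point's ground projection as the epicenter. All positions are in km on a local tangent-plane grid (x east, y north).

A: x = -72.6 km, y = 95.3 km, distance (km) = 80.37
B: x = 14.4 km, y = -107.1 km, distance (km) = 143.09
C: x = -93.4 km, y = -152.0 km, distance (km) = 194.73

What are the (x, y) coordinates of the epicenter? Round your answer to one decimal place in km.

(-25.2, 30.4)

Circle about each station: (x + 72.6)² + (y − 95.3)² = 80.37²; (x − 14.4)² + (y + 107.1)² = 143.09²; (x + 93.4)² + (y + 152.0)² = 194.73².
Subtracting the A equation from the B and C equations removes the quadratic terms:
174.0 x − 404.8 y = -16690.49
-41.6 x − 494.6 y = -13985.73
Solving the 2×2 system: x ≈ -25.2, y ≈ 30.4 km.
Check against A (with the unrounded x, y): √((x + 72.6)²+(y − 95.3)²) = 80.37 ≈ 80.37 km. ✓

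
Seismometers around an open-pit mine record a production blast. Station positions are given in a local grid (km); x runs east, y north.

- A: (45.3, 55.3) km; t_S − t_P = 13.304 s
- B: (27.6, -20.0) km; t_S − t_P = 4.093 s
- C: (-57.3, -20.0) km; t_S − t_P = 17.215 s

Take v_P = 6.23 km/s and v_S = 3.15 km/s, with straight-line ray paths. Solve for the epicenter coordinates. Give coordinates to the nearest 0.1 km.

52.0 km east, -29.2 km north

Distance from S−P lag: d = Δt · v_P v_S / (v_P − v_S) = Δt · (6.23·3.15)/(6.23−3.15) ≈ 6.3716·Δt.
So d_A = 84.77, d_B = 26.08, d_C = 109.69 km.
Circle about each station: (x − 45.3)² + (y − 55.3)² = 84.77²; (x − 27.6)² + (y + 20.0)² = 26.08²; (x + 57.3)² + (y + 20.0)² = 109.69².
Subtracting pairs of circle equations eliminates x²+y² and gives linear equations (the radical axes):
-35.4 x − 150.6 y = 2557.37
-205.2 x − 150.6 y = -6272.83
Solving the 2×2 system: x ≈ 52.0, y ≈ -29.2 km.
Check against A (with the unrounded x, y): √((x − 45.3)²+(y − 55.3)²) = 84.77 ≈ 84.77 km. ✓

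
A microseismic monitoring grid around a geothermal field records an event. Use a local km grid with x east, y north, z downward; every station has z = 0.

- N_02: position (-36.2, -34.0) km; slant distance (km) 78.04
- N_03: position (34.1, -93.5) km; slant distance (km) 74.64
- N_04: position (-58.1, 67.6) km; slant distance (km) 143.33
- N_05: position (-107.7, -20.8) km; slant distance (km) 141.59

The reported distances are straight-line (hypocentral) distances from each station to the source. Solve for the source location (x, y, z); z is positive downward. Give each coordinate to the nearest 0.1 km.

(23.5, -39.1, 50.0)

Each station gives a sphere (x−x_i)² + (y−y_i)² + z² = d_i² (stations at z=0).
Subtracting the N_02 sphere from N_03 and N_04: z² cancels, leaving linear equations in x and y:
140.6 x − 119.0 y = 7957.73
-43.8 x + 203.2 y = -8974.32
Solving: x ≈ 23.507, y ≈ -39.098 km (keep extra digits for the depth step; rounded: 23.5, -39.1).
Then from the N_02 sphere: z² = 78.04² − (x + 36.2)² − (y + 34.0)² with x = 23.507, y = -39.098, so z ≈ 49.993 ≈ 50.0 km.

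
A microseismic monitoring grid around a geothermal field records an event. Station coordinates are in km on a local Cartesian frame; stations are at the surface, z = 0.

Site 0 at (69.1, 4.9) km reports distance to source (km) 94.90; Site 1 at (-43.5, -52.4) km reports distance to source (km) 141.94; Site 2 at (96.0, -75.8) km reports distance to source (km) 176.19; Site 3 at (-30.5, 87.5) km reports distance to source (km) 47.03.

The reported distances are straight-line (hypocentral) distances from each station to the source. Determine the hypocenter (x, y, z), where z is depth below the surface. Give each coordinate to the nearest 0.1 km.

Each station gives a sphere (x−x_i)² + (y−y_i)² + z² = d_i² (stations at z=0).
Subtracting the Site 0 sphere from Site 1 and Site 2: z² cancels, leaving linear equations in x and y:
-225.2 x − 114.6 y = -11301.76
53.8 x − 161.4 y = -11874.09
Solving: x ≈ 10.899, y ≈ 77.202 km (keep extra digits for the depth step; rounded: 10.9, 77.2).
Then from the Site 0 sphere: z² = 94.90² − (x − 69.1)² − (y − 4.9)² with x = 10.899, y = 77.202, so z ≈ 19.776 ≈ 19.8 km.

x ≈ 10.9 km, y ≈ 77.2 km, depth ≈ 19.8 km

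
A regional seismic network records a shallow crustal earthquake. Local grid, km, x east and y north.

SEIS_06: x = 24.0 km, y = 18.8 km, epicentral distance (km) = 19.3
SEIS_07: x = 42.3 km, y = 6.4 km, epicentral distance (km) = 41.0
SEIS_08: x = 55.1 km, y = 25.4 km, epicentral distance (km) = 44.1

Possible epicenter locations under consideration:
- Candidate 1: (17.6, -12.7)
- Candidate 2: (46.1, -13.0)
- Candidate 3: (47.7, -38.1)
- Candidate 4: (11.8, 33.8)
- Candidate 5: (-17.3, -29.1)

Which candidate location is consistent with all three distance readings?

For each candidate, compare |candidate − station| to the reported distance:
Candidate 1: residuals SEIS_06 12.8, SEIS_07 9.8, SEIS_08 9.4 → max 12.8 km
Candidate 2: residuals SEIS_06 19.4, SEIS_07 21.2, SEIS_08 4.7 → max 21.2 km
Candidate 3: residuals SEIS_06 42.3, SEIS_07 3.8, SEIS_08 19.8 → max 42.3 km
Candidate 4: residuals SEIS_06 0.0, SEIS_07 0.0, SEIS_08 0.0 → max 0.0 km
Candidate 5: residuals SEIS_06 43.9, SEIS_07 28.4, SEIS_08 46.5 → max 46.5 km
Only Candidate 4 has all residuals ≈ 0.

Candidate 4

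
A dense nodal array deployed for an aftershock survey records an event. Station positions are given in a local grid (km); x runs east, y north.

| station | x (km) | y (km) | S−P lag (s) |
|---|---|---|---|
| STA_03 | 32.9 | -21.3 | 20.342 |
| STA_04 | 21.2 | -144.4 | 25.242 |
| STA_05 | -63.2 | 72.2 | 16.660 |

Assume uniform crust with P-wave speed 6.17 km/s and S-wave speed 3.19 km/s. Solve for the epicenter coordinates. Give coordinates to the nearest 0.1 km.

Distance from S−P lag: d = Δt · v_P v_S / (v_P − v_S) = Δt · (6.17·3.19)/(6.17−3.19) ≈ 6.6048·Δt.
So d_STA_03 = 134.35, d_STA_04 = 166.72, d_STA_05 = 110.04 km.
Circle about each station: (x − 32.9)² + (y + 21.3)² = 134.35²; (x − 21.2)² + (y + 144.4)² = 166.72²; (x + 63.2)² + (y − 72.2)² = 110.04².
Subtracting pairs of circle equations eliminates x²+y² and gives linear equations (the radical axes):
-23.4 x − 246.2 y = 10019.06
-192.2 x + 187.0 y = 13612.10
Solving the 2×2 system: x ≈ -101.1, y ≈ -31.1 km.

(-101.1, -31.1)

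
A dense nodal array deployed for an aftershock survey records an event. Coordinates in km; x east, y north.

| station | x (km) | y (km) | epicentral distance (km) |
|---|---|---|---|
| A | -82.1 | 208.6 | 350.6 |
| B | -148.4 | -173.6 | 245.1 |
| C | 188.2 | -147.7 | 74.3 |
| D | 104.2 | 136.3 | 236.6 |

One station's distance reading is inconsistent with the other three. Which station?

Solve using three stations at a time. Using A, B, D (subtract circle equations pairwise → linear system) gives (x, y) ≈ (85.2, -99.5).
Distances from that point to each station vs reported:
  A: calculated 350.6 vs reported 350.6 → residual 0.0 km
  B: calculated 245.1 vs reported 245.1 → residual 0.0 km
  C: calculated 113.7 vs reported 74.3 → residual 39.4 km
  D: calculated 236.6 vs reported 236.6 → residual 0.0 km
A, B, D are mutually consistent (residuals ≈ 0); C is off by 39.4 km.

C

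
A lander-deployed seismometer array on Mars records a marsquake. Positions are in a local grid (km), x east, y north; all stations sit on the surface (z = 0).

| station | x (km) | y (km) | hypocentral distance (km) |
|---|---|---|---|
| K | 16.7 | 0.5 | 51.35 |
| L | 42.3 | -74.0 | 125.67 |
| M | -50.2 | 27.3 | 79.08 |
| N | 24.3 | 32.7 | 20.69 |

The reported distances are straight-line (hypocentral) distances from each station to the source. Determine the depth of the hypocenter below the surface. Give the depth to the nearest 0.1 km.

Each station gives a sphere (x−x_i)² + (y−y_i)² + z² = d_i² (stations at z=0).
Subtracting the K sphere from L and M: z² cancels, leaving linear equations in x and y:
51.2 x − 149.0 y = -6169.98
-133.8 x + 53.6 y = -630.63
Solving: x ≈ 24.702, y ≈ 49.897 km (keep extra digits for the depth step; rounded: 24.7, 49.9).
Then from the K sphere: z² = 51.35² − (x − 16.7)² − (y − 0.5)² with x = 24.702, y = 49.897, so z ≈ 11.521 ≈ 11.5 km.

z ≈ 11.5 km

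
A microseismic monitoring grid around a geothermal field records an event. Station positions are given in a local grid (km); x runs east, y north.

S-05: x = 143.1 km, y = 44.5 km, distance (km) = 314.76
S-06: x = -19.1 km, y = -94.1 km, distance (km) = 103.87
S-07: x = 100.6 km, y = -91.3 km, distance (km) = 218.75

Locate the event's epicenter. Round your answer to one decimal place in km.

-113.0 km east, -138.5 km north

Circle about each station: (x − 143.1)² + (y − 44.5)² = 314.76²; (x + 19.1)² + (y + 94.1)² = 103.87²; (x − 100.6)² + (y + 91.3)² = 218.75².
Subtracting the S-05 equation from the S-06 and S-07 equations removes the quadratic terms:
-324.4 x − 277.2 y = 75046.64
-85.0 x − 271.6 y = 47220.49
Solving the 2×2 system: x ≈ -113.0, y ≈ -138.5 km.
Check against S-05 (with the unrounded x, y): √((x − 143.1)²+(y − 44.5)²) = 314.76 ≈ 314.76 km. ✓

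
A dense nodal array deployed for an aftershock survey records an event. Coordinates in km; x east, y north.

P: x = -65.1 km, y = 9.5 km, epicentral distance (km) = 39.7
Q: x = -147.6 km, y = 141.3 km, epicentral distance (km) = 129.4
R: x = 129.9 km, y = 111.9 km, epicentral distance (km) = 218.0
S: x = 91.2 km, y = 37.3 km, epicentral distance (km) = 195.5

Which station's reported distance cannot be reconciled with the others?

R

Solve using three stations at a time. Using P, Q, S (subtract circle equations pairwise → linear system) gives (x, y) ≈ (-103.5, 19.6).
Distances from that point to each station vs reported:
  P: calculated 39.7 vs reported 39.7 → residual 0.0 km
  Q: calculated 129.4 vs reported 129.4 → residual 0.0 km
  R: calculated 251.0 vs reported 218.0 → residual 33.0 km
  S: calculated 195.5 vs reported 195.5 → residual 0.0 km
P, Q, S are mutually consistent (residuals ≈ 0); R is off by 33.0 km.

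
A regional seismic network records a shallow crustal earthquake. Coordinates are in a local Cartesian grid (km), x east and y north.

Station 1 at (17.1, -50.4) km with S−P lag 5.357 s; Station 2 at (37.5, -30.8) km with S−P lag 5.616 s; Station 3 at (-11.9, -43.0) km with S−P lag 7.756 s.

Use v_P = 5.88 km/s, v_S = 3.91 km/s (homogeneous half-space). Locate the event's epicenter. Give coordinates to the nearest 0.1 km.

Distance from S−P lag: d = Δt · v_P v_S / (v_P − v_S) = Δt · (5.88·3.91)/(5.88−3.91) ≈ 11.6705·Δt.
So d_Station 1 = 62.52, d_Station 2 = 65.54, d_Station 3 = 90.52 km.
Circle about each station: (x − 17.1)² + (y + 50.4)² = 62.52²; (x − 37.5)² + (y + 30.8)² = 65.54²; (x + 11.9)² + (y + 43.0)² = 90.52².
Subtracting pairs of circle equations eliminates x²+y² and gives linear equations (the radical axes):
40.8 x + 39.2 y = -864.42
-58.0 x + 14.8 y = -5127.08
Solving the 2×2 system: x ≈ 65.4, y ≈ -90.1 km.

(65.4, -90.1)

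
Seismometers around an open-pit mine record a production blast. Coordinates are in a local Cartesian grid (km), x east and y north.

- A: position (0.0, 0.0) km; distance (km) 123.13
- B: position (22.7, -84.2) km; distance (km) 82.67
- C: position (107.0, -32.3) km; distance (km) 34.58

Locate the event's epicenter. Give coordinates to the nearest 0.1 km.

Circle about each station: x² + y² = 123.13²; (x − 22.7)² + (y + 84.2)² = 82.67²; (x − 107.0)² + (y + 32.3)² = 34.58².
Subtracting the A equation from the B and C equations removes the quadratic terms:
45.4 x − 168.4 y = 15931.60
214.0 x − 64.6 y = 26457.51
Solving the 2×2 system: x ≈ 103.5, y ≈ -66.7 km.

(103.5, -66.7)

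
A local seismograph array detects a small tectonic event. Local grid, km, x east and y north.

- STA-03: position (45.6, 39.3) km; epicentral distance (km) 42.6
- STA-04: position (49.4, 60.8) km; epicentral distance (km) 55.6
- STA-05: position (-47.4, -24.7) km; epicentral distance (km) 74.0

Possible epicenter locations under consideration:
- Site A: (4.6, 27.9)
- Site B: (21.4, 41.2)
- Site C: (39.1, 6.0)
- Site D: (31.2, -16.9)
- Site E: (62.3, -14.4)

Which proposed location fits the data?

For each candidate, compare |candidate − station| to the reported distance:
Site A: residuals STA-03 0.0, STA-04 0.0, STA-05 0.0 → max 0.0 km
Site B: residuals STA-03 18.3, STA-04 21.4, STA-05 21.3 → max 21.4 km
Site C: residuals STA-03 8.7, STA-04 0.2, STA-05 17.8 → max 17.8 km
Site D: residuals STA-03 15.4, STA-04 24.2, STA-05 5.0 → max 24.2 km
Site E: residuals STA-03 13.6, STA-04 20.7, STA-05 36.2 → max 36.2 km
Only Site A has all residuals ≈ 0.

Site A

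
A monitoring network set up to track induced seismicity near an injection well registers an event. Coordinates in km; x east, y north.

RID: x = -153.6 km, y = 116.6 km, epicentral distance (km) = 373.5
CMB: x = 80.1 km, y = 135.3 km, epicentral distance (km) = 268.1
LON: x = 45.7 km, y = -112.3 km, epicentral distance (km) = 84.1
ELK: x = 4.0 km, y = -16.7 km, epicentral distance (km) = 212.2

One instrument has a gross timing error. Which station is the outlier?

ELK

Solve using three stations at a time. Using RID, CMB, LON (subtract circle equations pairwise → linear system) gives (x, y) ≈ (128.3, -128.5).
Distances from that point to each station vs reported:
  RID: calculated 373.5 vs reported 373.5 → residual 0.0 km
  CMB: calculated 268.1 vs reported 268.1 → residual 0.0 km
  LON: calculated 84.2 vs reported 84.1 → residual 0.1 km
  ELK: calculated 167.1 vs reported 212.2 → residual 45.1 km
RID, CMB, LON are mutually consistent (residuals ≈ 0); ELK is off by 45.1 km.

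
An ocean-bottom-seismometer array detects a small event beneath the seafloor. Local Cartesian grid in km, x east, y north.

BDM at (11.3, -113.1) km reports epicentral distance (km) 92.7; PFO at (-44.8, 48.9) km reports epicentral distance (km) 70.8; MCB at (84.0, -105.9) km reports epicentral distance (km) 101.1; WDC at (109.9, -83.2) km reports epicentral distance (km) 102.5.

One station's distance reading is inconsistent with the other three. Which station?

PFO

Solve using three stations at a time. Using BDM, MCB, WDC (subtract circle equations pairwise → linear system) gives (x, y) ≈ (27.8, -21.9).
Distances from that point to each station vs reported:
  BDM: calculated 92.7 vs reported 92.7 → residual 0.0 km
  PFO: calculated 101.4 vs reported 70.8 → residual 30.6 km
  MCB: calculated 101.1 vs reported 101.1 → residual 0.0 km
  WDC: calculated 102.5 vs reported 102.5 → residual 0.0 km
BDM, MCB, WDC are mutually consistent (residuals ≈ 0); PFO is off by 30.6 km.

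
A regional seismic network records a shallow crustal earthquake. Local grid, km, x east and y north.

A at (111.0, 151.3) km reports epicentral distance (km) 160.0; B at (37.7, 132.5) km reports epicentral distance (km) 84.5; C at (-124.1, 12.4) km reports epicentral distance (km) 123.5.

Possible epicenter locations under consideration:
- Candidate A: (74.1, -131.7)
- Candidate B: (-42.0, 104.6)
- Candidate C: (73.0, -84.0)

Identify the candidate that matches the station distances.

For each candidate, compare |candidate − station| to the reported distance:
Candidate A: residuals A 125.4, B 182.2, C 121.5 → max 182.2 km
Candidate B: residuals A 0.0, B 0.1, C 0.0 → max 0.1 km
Candidate C: residuals A 78.3, B 134.9, C 95.9 → max 134.9 km
Only Candidate B has all residuals ≈ 0.

Candidate B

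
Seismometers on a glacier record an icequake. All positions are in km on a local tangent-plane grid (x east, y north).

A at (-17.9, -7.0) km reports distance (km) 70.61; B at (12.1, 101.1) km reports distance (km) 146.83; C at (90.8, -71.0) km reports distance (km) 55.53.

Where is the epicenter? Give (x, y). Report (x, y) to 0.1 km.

Circle about each station: (x + 17.9)² + (y + 7.0)² = 70.61²; (x − 12.1)² + (y − 101.1)² = 146.83²; (x − 90.8)² + (y + 71.0)² = 55.53².
Subtracting the A equation from the B and C equations removes the quadratic terms:
60.0 x + 216.2 y = -6575.07
217.4 x − 128.0 y = 14818.42
Solving the 2×2 system: x ≈ 43.2, y ≈ -42.4 km.

43.2 km east, -42.4 km north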